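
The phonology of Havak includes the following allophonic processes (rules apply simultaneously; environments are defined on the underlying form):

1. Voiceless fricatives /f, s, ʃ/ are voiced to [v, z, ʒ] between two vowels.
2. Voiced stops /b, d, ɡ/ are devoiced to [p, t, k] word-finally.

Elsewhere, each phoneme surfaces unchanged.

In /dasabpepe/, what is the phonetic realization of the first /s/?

/s/ — between /a/ and /a/, between two vowels — surfaces as [z] (rule 1).

[z]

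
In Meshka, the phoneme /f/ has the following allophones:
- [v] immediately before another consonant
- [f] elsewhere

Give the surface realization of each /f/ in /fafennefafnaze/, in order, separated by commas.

Occurrence 1 (position 1): no conditioning environment matches → elsewhere allophone [f].
Occurrence 2 (position 3): no conditioning environment matches → elsewhere allophone [f].
Occurrence 3 (position 8): no conditioning environment matches → elsewhere allophone [f].
Occurrence 4 (position 10): immediately before another consonant → [v].

[f], [f], [f], [v]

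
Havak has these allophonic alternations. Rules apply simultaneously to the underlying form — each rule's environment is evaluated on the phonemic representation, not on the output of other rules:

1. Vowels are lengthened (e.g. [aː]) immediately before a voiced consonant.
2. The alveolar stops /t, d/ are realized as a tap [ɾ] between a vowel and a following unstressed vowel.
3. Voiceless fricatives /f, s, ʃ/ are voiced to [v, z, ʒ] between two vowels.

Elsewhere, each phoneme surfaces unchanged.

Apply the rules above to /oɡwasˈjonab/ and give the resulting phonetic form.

[oːɡwasˈjoːnaːb]

/o/ meets the environment for rule 1 (before a voiced consonant) → [oː].
/a/ (between /w/ and /s/) fails the environment for rule 1, so it stays [a].
/s/ (between /a/ and /j/): rule 3 targets it, but not between two vowels → unchanged [s].
/o/ (between /j/ and /n/) occurs before a voiced consonant → [oː] by rule 1.
/a/ (between /n/ and /b/) occurs before a voiced consonant → [aː] by rule 1.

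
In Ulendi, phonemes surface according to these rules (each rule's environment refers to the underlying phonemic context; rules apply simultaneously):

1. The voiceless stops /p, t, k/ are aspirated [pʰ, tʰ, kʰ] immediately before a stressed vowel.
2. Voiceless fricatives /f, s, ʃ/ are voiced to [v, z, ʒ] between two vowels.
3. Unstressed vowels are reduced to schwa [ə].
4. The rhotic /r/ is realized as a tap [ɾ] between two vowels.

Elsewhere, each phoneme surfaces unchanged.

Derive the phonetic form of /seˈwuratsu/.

/s/ — word-initial; rule 2 does not apply here → [s].
/e/ (between /s/ and /w/): in an unstressed syllable, so rule 3 applies → [ə].
/w/ (between /e/ and /u/): no rule targets it → [w].
/u/ — between /w/ and /r/; rule 3 does not apply here → [u].
/r/ meets the environment for rule 4 (between two vowels) → [ɾ].
/a/ meets the environment for rule 3 (in an unstressed syllable) → [ə].
/t/ (between /a/ and /s/): rule 1 targets it, but not immediately before a stressed vowel → unchanged [t].
/s/ (between /t/ and /u/) is in the target of rule 2 but the environment (between two vowels) is not met → [s].
/u/ (word-final) occurs in an unstressed syllable → [ə] by rule 3.

[səˈwuɾətsə]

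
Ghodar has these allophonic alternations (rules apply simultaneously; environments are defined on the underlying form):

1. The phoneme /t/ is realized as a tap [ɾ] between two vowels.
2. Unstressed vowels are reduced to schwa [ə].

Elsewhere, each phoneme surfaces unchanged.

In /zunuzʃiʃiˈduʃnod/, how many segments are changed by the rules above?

5

Segments that undergo a rule: /u/ → [ə] (rule 2); /u/ → [ə] (rule 2); /i/ → [ə] (rule 2); /i/ → [ə] (rule 2); /o/ → [ə] (rule 2).
All other segments surface unchanged.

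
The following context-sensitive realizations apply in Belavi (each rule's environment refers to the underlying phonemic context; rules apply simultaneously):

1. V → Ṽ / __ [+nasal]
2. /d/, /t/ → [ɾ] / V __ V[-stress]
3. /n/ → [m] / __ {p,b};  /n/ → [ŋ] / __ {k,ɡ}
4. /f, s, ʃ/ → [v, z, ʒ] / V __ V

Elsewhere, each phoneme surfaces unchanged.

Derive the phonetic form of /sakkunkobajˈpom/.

[sakkũŋkobajˈpõm]

/s/ (word-initial): rule 4 targets it, but not between two vowels → unchanged [s].
/a/ (between /s/ and /k/) fails the environment for rule 1, so it stays [a].
/u/ (between /k/ and /n/): before a nasal consonant, so rule 1 applies → [ũ].
Rule 3 applies to /n/ (between /u/ and /k/: before a labial or velar stop) → [ŋ].
/o/ (between /k/ and /b/): rule 1 targets it, but not before a nasal consonant → unchanged [o].
/a/ (between /b/ and /j/) is in the target of rule 1 but the environment (before a nasal consonant) is not met → [a].
Rule 1 applies to /o/ (between /p/ and /m/: before a nasal consonant) → [õ].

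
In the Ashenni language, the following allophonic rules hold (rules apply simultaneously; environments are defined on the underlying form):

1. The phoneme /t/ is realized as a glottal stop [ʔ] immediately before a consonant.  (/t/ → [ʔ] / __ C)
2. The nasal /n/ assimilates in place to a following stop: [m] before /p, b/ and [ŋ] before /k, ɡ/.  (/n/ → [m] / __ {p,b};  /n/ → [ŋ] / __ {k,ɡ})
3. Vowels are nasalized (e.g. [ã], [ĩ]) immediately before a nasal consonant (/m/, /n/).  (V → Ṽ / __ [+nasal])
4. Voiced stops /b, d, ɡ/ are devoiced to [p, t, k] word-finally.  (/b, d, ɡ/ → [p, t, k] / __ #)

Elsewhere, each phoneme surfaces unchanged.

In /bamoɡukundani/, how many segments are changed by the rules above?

3

Segments that undergo a rule: /a/ → [ã] (rule 3); /u/ → [ũ] (rule 3); /a/ → [ã] (rule 3).
All other segments surface unchanged.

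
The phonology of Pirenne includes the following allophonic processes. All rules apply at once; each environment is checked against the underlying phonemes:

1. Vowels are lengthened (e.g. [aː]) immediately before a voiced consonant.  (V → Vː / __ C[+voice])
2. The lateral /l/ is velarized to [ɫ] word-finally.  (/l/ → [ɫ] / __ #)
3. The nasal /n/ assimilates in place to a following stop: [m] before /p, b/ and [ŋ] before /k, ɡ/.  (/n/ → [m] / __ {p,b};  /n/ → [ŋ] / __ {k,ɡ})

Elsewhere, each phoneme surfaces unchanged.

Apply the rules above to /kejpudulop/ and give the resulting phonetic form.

/k/ (word-initial) is unaffected → [k].
/e/ meets the environment for rule 1 (before a voiced consonant) → [eː].
/j/ (between /e/ and /p/) is unaffected → [j].
/p/ (between /j/ and /u/) is unaffected → [p].
/u/ (between /p/ and /d/) occurs before a voiced consonant → [uː] by rule 1.
/d/ (between /u/ and /u/) is unaffected → [d].
Rule 1 applies to /u/ (between /d/ and /l/: before a voiced consonant) → [uː].
/l/ (between /u/ and /o/) is in the target of rule 2 but the environment (word-finally) is not met → [l].
/o/ (between /l/ and /p/): rule 1 targets it, but not before a voiced consonant → unchanged [o].
/p/ (word-final): no rule targets it → [p].

[keːjpuːduːlop]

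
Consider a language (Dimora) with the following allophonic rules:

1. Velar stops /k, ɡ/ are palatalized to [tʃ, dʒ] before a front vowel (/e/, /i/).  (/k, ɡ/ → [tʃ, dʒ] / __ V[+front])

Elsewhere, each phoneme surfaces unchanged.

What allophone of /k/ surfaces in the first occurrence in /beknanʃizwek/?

/k/ (between /e/ and /n/) is in the target of rule 1 but the environment (before a front vowel) is not met → [k].

[k]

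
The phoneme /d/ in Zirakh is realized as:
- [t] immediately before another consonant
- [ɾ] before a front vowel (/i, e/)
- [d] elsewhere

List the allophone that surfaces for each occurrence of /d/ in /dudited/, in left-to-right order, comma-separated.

[d], [ɾ], [d]

Occurrence 1 (position 1): no conditioning environment matches → elsewhere allophone [d].
Occurrence 2 (position 3): before a front vowel (/i, e/) → [ɾ].
Occurrence 3 (position 7): no conditioning environment matches → elsewhere allophone [d].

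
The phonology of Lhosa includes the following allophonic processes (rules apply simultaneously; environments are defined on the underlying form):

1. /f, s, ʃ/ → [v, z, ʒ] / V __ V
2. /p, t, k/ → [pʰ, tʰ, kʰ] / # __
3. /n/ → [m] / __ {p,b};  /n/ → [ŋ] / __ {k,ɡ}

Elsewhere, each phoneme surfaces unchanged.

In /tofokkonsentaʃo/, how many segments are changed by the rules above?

3

Segments that undergo a rule: /t/ → [tʰ] (rule 2); /f/ → [v] (rule 1); /ʃ/ → [ʒ] (rule 1).
All other segments surface unchanged.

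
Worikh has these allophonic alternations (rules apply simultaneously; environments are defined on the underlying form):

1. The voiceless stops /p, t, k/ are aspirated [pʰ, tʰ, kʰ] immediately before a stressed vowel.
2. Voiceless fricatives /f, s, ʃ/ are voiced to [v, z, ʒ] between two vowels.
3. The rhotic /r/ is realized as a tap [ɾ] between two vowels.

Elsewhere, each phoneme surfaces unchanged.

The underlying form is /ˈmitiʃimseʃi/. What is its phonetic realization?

[ˈmitiʒimseʒi]

/m/ — not in any rule's target class → [m].
/i/ stays [i].
/t/ (between /i/ and /i/) fails the environment for rule 1, so it stays [t].
/i/ — not in any rule's target class → [i].
/ʃ/ (between /i/ and /i/): between two vowels, so rule 2 applies → [ʒ].
/i/ (between /ʃ/ and /m/): no rule targets it → [i].
/m/ (between /i/ and /s/) is unaffected → [m].
/s/ (between /m/ and /e/) is in the target of rule 2 but the environment (between two vowels) is not met → [s].
/e/ stays [e].
/ʃ/ meets the environment for rule 2 (between two vowels) → [ʒ].
/i/ (word-final): no rule targets it → [i].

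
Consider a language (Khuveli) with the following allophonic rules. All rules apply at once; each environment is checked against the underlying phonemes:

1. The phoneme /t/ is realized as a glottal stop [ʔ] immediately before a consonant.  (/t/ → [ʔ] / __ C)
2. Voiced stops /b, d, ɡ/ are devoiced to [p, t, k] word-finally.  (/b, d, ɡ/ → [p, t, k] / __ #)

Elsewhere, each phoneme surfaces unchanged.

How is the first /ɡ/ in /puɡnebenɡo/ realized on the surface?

/ɡ/ — between /u/ and /n/; rule 2 does not apply here → [ɡ].

[ɡ]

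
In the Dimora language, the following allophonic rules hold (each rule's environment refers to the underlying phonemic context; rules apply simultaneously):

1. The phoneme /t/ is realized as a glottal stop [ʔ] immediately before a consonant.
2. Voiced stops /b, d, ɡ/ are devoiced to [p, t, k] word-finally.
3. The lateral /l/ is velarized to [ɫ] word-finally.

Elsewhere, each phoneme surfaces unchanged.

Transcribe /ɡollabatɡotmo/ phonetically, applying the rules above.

/ɡ/ (word-initial) is in the target of rule 2 but the environment (word-finally) is not met → [ɡ].
/l/ (between /o/ and /l/): rule 3 targets it, but not word-finally → unchanged [l].
/l/ (between /l/ and /a/): rule 3 targets it, but not word-finally → unchanged [l].
/b/ (between /a/ and /a/) fails the environment for rule 2, so it stays [b].
/t/ (between /a/ and /ɡ/): immediately before a consonant, so rule 1 applies → [ʔ].
/ɡ/ (between /t/ and /o/) fails the environment for rule 2, so it stays [ɡ].
/t/ meets the environment for rule 1 (immediately before a consonant) → [ʔ].

[ɡollabaʔɡoʔmo]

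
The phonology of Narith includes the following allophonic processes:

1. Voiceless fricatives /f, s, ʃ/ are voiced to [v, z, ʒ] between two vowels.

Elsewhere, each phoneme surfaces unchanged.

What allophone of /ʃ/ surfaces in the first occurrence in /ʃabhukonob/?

[ʃ]

/ʃ/ (word-initial): rule 1 targets it, but not between two vowels → unchanged [ʃ].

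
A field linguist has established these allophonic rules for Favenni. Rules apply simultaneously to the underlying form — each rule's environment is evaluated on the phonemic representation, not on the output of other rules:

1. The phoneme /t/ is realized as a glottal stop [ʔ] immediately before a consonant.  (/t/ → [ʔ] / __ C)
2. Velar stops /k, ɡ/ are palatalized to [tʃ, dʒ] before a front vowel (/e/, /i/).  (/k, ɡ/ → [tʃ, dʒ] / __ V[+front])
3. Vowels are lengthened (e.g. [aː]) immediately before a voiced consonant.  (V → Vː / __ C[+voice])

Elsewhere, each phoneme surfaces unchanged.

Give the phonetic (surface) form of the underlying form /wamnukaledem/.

/w/ stays [w].
/a/ (between /w/ and /m/): before a voiced consonant, so rule 3 applies → [aː].
/m/ stays [m].
/n/ stays [n].
/u/ (between /n/ and /k/) fails the environment for rule 3, so it stays [u].
/k/ (between /u/ and /a/) fails the environment for rule 2, so it stays [k].
/a/ meets the environment for rule 3 (before a voiced consonant) → [aː].
/l/ stays [l].
/e/ — between /l/ and /d/, before a voiced consonant — surfaces as [eː] (rule 3).
/d/ stays [d].
/e/ meets the environment for rule 3 (before a voiced consonant) → [eː].
/m/ (word-final) is unaffected → [m].

[waːmnukaːleːdeːm]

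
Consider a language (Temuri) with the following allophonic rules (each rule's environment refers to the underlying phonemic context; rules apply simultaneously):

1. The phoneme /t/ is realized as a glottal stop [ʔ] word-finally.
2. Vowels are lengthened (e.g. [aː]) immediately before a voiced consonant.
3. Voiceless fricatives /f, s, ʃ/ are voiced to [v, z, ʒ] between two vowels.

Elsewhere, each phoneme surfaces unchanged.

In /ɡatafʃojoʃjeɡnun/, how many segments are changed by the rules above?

Segments that undergo a rule: /o/ → [oː] (rule 2); /e/ → [eː] (rule 2); /u/ → [uː] (rule 2).
All other segments surface unchanged.

3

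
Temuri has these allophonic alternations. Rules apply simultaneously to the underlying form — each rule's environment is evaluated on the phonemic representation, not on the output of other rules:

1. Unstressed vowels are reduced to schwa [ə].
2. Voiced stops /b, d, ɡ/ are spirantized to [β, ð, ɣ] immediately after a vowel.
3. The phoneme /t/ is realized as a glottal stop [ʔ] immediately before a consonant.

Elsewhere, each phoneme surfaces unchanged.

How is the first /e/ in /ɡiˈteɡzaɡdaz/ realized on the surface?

[e]

/e/ (between /t/ and /ɡ/) fails the environment for rule 1, so it stays [e].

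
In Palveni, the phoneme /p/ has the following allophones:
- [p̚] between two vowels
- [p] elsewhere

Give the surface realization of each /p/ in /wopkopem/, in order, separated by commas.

Occurrence 1 (position 3): no conditioning environment matches → elsewhere allophone [p].
Occurrence 2 (position 6): between two vowels → [p̚].

[p], [p̚]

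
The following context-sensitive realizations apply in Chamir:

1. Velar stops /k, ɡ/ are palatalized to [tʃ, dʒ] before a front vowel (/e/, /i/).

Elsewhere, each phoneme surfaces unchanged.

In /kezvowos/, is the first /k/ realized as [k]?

No

/k/ (word-initial): before a front vowel, so rule 1 applies → [tʃ].
The actual realization is [tʃ], not [k].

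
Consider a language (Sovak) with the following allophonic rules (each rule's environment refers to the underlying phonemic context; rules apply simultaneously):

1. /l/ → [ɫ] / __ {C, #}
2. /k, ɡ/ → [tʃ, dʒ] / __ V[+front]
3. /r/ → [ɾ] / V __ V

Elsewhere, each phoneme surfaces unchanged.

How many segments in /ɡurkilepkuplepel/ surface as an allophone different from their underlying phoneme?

2

Segments that undergo a rule: /k/ → [tʃ] (rule 2); /l/ → [ɫ] (rule 1).
All other segments surface unchanged.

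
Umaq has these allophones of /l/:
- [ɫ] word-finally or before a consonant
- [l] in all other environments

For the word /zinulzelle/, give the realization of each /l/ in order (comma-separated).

[ɫ], [ɫ], [l]

Occurrence 1 (position 5): word-finally or before a consonant → [ɫ].
Occurrence 2 (position 8): word-finally or before a consonant → [ɫ].
Occurrence 3 (position 9): no conditioning environment matches → elsewhere allophone [l].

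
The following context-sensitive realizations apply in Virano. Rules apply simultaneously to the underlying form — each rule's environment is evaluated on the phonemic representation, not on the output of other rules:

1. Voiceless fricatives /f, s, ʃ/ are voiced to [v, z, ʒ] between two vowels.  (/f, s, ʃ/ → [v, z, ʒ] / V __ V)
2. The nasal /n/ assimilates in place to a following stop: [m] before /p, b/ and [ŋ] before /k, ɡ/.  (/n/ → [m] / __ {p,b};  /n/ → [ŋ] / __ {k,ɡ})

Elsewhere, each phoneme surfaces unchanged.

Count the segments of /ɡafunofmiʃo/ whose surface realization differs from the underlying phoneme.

Segments that undergo a rule: /f/ → [v] (rule 1); /ʃ/ → [ʒ] (rule 1).
All other segments surface unchanged.

2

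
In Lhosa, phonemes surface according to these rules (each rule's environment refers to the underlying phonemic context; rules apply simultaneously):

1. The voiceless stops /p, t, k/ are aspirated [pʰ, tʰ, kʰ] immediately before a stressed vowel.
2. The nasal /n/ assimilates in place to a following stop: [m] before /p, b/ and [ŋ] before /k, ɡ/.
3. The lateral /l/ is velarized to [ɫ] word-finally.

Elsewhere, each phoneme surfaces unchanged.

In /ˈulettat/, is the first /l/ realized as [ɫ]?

/l/ (between /u/ and /e/) is in the target of rule 3 but the environment (word-finally) is not met → [l].
The actual realization is [l], not [ɫ].

No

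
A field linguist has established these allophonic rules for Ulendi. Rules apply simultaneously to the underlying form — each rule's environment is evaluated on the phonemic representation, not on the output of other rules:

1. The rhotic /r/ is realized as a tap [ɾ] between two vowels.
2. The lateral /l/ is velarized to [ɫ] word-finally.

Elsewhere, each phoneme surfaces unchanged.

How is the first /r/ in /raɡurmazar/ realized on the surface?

[r]

/r/ (word-initial) is in the target of rule 1 but the environment (between two vowels) is not met → [r].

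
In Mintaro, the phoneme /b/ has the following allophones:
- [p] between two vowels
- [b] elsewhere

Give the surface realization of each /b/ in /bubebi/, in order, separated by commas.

[b], [p], [p]

Occurrence 1 (position 1): no conditioning environment matches → elsewhere allophone [b].
Occurrence 2 (position 3): between two vowels → [p].
Occurrence 3 (position 5): between two vowels → [p].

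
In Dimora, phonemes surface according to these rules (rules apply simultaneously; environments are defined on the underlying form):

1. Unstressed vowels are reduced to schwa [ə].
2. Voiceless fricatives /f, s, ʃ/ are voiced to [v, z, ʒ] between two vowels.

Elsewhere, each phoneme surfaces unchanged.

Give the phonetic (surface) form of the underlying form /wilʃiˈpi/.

[wəlʃəˈpi]

/w/ — not in any rule's target class → [w].
/i/ (between /w/ and /l/): in an unstressed syllable, so rule 1 applies → [ə].
/l/ (between /i/ and /ʃ/) is unaffected → [l].
/ʃ/ (between /l/ and /i/): rule 2 targets it, but not between two vowels → unchanged [ʃ].
/i/ (between /ʃ/ and /p/) occurs in an unstressed syllable → [ə] by rule 1.
/p/ (between /i/ and /i/): no rule targets it → [p].
/i/ (word-final): rule 1 targets it, but not in an unstressed syllable → unchanged [i].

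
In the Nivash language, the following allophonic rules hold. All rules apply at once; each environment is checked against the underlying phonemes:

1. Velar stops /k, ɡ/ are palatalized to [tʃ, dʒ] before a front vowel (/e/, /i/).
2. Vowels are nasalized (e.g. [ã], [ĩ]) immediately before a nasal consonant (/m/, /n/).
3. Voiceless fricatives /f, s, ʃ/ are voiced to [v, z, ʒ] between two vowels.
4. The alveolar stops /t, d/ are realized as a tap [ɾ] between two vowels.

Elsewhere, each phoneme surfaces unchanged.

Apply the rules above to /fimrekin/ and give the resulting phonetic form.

[fĩmretʃĩn]

/f/ — word-initial; rule 3 does not apply here → [f].
/i/ — between /f/ and /m/, before a nasal consonant — surfaces as [ĩ] (rule 2).
/e/ (between /r/ and /k/) fails the environment for rule 2, so it stays [e].
/k/ — between /e/ and /i/, before a front vowel — surfaces as [tʃ] (rule 1).
Rule 2 applies to /i/ (between /k/ and /n/: before a nasal consonant) → [ĩ].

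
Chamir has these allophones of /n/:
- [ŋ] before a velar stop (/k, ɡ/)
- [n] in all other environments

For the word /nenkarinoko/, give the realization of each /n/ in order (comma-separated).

Occurrence 1 (position 1): no conditioning environment matches → elsewhere allophone [n].
Occurrence 2 (position 3): before a velar stop → [ŋ].
Occurrence 3 (position 8): no conditioning environment matches → elsewhere allophone [n].

[n], [ŋ], [n]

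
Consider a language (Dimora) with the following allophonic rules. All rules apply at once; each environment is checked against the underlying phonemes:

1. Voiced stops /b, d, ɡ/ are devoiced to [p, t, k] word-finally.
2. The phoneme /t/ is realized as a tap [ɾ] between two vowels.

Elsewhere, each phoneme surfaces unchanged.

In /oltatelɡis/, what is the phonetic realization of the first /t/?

[t]

/t/ (between /l/ and /a/) fails the environment for rule 2, so it stays [t].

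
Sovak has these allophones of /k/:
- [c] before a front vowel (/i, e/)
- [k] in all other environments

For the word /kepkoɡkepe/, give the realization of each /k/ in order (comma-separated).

[c], [k], [c]

Occurrence 1 (position 1): before a front vowel → [c].
Occurrence 2 (position 4): no conditioning environment matches → elsewhere allophone [k].
Occurrence 3 (position 7): before a front vowel → [c].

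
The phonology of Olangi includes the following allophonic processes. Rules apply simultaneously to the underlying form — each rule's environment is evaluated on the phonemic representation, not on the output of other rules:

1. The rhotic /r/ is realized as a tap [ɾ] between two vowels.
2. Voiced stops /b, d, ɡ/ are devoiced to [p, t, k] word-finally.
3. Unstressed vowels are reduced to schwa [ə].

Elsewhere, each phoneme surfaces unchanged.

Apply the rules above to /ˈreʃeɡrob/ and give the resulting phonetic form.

[ˈreʃəɡrəp]

/r/ (word-initial): rule 1 targets it, but not between two vowels → unchanged [r].
/e/ (between /r/ and /ʃ/) fails the environment for rule 3, so it stays [e].
/ʃ/ stays [ʃ].
/e/ — between /ʃ/ and /ɡ/, in an unstressed syllable — surfaces as [ə] (rule 3).
/ɡ/ (between /e/ and /r/): rule 2 targets it, but not word-finally → unchanged [ɡ].
/r/ — between /ɡ/ and /o/; rule 1 does not apply here → [r].
/o/ meets the environment for rule 3 (in an unstressed syllable) → [ə].
/b/ meets the environment for rule 2 (word-finally) → [p].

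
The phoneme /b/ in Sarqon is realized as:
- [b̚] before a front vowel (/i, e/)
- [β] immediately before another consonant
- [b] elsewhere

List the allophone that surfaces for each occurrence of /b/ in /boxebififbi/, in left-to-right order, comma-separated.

Occurrence 1 (position 1): no conditioning environment matches → elsewhere allophone [b].
Occurrence 2 (position 5): before a front vowel (/i, e/) → [b̚].
Occurrence 3 (position 10): before a front vowel (/i, e/) → [b̚].

[b], [b̚], [b̚]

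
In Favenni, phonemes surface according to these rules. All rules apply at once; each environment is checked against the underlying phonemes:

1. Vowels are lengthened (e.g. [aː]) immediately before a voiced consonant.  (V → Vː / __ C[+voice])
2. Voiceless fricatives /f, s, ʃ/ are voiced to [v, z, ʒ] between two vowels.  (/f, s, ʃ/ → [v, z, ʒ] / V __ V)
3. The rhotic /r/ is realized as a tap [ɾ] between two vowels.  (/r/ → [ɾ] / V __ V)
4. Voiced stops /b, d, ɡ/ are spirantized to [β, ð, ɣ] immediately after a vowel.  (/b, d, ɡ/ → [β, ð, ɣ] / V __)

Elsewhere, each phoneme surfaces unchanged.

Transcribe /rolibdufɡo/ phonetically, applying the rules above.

/r/ (word-initial) is in the target of rule 3 but the environment (between two vowels) is not met → [r].
/o/ meets the environment for rule 1 (before a voiced consonant) → [oː].
/i/ (between /l/ and /b/): before a voiced consonant, so rule 1 applies → [iː].
Rule 4 applies to /b/ (between /i/ and /d/: immediately after a vowel) → [β].
/d/ — between /b/ and /u/; rule 4 does not apply here → [d].
/u/ (between /d/ and /f/) fails the environment for rule 1, so it stays [u].
/f/ (between /u/ and /ɡ/): rule 2 targets it, but not between two vowels → unchanged [f].
/ɡ/ (between /f/ and /o/) fails the environment for rule 4, so it stays [ɡ].
/o/ (word-final): rule 1 targets it, but not before a voiced consonant → unchanged [o].

[roːliːβdufɡo]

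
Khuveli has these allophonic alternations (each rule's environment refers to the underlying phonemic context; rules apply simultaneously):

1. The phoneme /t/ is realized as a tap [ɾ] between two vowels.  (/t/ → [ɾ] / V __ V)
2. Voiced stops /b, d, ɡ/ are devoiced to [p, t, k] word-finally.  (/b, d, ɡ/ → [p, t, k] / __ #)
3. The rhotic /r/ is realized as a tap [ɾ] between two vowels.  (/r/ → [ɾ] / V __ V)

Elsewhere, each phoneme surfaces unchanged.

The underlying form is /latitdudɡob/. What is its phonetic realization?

[laɾitdudɡop]

/l/ — not in any rule's target class → [l].
/a/ stays [a].
/t/ (between /a/ and /i/): between two vowels, so rule 1 applies → [ɾ].
/i/ — not in any rule's target class → [i].
/t/ (between /i/ and /d/): rule 1 targets it, but not between two vowels → unchanged [t].
/d/ (between /t/ and /u/) fails the environment for rule 2, so it stays [d].
/u/ (between /d/ and /d/): no rule targets it → [u].
/d/ (between /u/ and /ɡ/) fails the environment for rule 2, so it stays [d].
/ɡ/ (between /d/ and /o/) fails the environment for rule 2, so it stays [ɡ].
/o/ (between /ɡ/ and /b/) is unaffected → [o].
/b/ — word-final, word-finally — surfaces as [p] (rule 2).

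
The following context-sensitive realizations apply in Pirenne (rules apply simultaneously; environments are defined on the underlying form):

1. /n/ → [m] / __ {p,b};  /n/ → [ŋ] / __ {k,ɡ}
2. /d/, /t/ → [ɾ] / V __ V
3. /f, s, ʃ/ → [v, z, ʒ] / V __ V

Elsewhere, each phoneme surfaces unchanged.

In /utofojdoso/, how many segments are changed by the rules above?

Segments that undergo a rule: /t/ → [ɾ] (rule 2); /f/ → [v] (rule 3); /s/ → [z] (rule 3).
All other segments surface unchanged.

3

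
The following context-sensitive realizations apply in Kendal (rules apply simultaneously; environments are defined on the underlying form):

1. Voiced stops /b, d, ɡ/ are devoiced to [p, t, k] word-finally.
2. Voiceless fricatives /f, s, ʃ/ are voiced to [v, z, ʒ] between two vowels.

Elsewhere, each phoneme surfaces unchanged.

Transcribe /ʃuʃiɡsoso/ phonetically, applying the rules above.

[ʃuʒiɡsozo]

/ʃ/ — word-initial; rule 2 does not apply here → [ʃ].
/u/ (between /ʃ/ and /ʃ/): no rule targets it → [u].
/ʃ/ (between /u/ and /i/): between two vowels, so rule 2 applies → [ʒ].
/i/ (between /ʃ/ and /ɡ/) is unaffected → [i].
/ɡ/ — between /i/ and /s/; rule 1 does not apply here → [ɡ].
/s/ — between /ɡ/ and /o/; rule 2 does not apply here → [s].
/o/ — not in any rule's target class → [o].
Rule 2 applies to /s/ (between /o/ and /o/: between two vowels) → [z].
/o/ (word-final) is unaffected → [o].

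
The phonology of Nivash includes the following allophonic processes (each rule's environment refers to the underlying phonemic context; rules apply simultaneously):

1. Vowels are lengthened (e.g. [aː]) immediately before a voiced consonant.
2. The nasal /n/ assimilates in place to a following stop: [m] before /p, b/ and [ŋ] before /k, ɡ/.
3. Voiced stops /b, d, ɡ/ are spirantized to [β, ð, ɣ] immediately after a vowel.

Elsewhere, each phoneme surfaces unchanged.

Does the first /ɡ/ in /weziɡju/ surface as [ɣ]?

/ɡ/ meets the environment for rule 3 (immediately after a vowel) → [ɣ].
The actual realization is [ɣ], which matches [ɣ].

Yes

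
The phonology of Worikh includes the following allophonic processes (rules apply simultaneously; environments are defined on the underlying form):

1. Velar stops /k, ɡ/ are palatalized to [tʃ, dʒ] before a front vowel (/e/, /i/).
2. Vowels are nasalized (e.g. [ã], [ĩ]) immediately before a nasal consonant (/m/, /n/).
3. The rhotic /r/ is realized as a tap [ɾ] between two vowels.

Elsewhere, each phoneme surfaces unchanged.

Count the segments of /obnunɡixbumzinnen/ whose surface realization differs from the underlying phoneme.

5

Segments that undergo a rule: /u/ → [ũ] (rule 2); /ɡ/ → [dʒ] (rule 1); /u/ → [ũ] (rule 2); /i/ → [ĩ] (rule 2); /e/ → [ẽ] (rule 2).
All other segments surface unchanged.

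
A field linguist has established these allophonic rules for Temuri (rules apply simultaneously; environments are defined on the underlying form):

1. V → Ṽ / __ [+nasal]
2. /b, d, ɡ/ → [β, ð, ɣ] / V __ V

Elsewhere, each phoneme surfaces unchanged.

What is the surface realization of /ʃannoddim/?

/a/ (between /ʃ/ and /n/) occurs before a nasal consonant → [ã] by rule 1.
/o/ (between /n/ and /d/): rule 1 targets it, but not before a nasal consonant → unchanged [o].
/d/ (between /o/ and /d/) is in the target of rule 2 but the environment (between two vowels) is not met → [d].
/d/ (between /d/ and /i/) is in the target of rule 2 but the environment (between two vowels) is not met → [d].
Rule 1 applies to /i/ (between /d/ and /m/: before a nasal consonant) → [ĩ].

[ʃãnnoddĩm]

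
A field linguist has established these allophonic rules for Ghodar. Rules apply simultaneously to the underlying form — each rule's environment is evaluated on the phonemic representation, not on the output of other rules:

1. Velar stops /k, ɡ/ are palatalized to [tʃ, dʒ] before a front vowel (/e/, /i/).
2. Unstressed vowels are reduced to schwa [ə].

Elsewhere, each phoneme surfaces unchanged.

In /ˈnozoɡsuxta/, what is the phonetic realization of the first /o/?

[o]

/o/ (between /n/ and /z/) fails the environment for rule 2, so it stays [o].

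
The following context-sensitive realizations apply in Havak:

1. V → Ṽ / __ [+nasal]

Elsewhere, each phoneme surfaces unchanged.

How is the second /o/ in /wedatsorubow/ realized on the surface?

/o/ — between /b/ and /w/; rule 1 does not apply here → [o].

[o]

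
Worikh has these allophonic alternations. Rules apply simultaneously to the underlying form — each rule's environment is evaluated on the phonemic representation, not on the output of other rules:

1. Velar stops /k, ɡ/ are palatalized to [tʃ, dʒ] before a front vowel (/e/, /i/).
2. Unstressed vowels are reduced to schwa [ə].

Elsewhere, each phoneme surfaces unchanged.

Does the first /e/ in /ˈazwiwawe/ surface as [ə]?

/e/ meets the environment for rule 2 (in an unstressed syllable) → [ə].
The actual realization is [ə], which matches [ə].

Yes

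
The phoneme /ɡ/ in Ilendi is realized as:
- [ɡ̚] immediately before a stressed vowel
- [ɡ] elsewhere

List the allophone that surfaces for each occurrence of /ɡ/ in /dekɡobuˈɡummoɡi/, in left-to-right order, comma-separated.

Occurrence 1 (position 4): no conditioning environment matches → elsewhere allophone [ɡ].
Occurrence 2 (position 8): immediately before a stressed vowel → [ɡ̚].
Occurrence 3 (position 13): no conditioning environment matches → elsewhere allophone [ɡ].

[ɡ], [ɡ̚], [ɡ]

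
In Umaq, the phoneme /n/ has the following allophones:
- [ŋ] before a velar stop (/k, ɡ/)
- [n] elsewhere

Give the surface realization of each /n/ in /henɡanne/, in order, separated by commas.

Occurrence 1 (position 3): before a velar stop → [ŋ].
Occurrence 2 (position 6): no conditioning environment matches → elsewhere allophone [n].
Occurrence 3 (position 7): no conditioning environment matches → elsewhere allophone [n].

[ŋ], [n], [n]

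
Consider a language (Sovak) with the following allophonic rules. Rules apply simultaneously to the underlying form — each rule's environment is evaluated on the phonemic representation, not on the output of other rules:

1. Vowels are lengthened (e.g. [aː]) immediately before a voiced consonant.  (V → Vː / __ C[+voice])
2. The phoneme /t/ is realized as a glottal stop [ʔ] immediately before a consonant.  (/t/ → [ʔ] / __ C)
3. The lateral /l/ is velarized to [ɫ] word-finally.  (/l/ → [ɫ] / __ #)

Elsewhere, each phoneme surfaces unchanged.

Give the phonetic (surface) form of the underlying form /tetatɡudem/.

/t/ (word-initial): rule 2 targets it, but not immediately before a consonant → unchanged [t].
/e/ (between /t/ and /t/) is in the target of rule 1 but the environment (before a voiced consonant) is not met → [e].
/t/ — between /e/ and /a/; rule 2 does not apply here → [t].
/a/ (between /t/ and /t/) is in the target of rule 1 but the environment (before a voiced consonant) is not met → [a].
/t/ (between /a/ and /ɡ/) occurs immediately before a consonant → [ʔ] by rule 2.
/ɡ/ (between /t/ and /u/) is unaffected → [ɡ].
/u/ meets the environment for rule 1 (before a voiced consonant) → [uː].
/d/ (between /u/ and /e/) is unaffected → [d].
/e/ — between /d/ and /m/, before a voiced consonant — surfaces as [eː] (rule 1).
/m/ stays [m].

[tetaʔɡuːdeːm]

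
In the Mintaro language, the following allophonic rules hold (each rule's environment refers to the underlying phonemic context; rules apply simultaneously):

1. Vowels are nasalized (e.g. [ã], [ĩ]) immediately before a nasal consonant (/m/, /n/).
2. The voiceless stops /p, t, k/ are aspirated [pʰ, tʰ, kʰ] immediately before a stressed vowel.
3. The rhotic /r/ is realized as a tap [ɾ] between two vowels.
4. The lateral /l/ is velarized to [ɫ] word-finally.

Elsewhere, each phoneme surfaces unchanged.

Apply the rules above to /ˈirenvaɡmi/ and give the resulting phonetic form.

/i/ (word-initial) is in the target of rule 1 but the environment (before a nasal consonant) is not met → [i].
Rule 3 applies to /r/ (between /i/ and /e/: between two vowels) → [ɾ].
/e/ meets the environment for rule 1 (before a nasal consonant) → [ẽ].
/n/ (between /e/ and /v/) is unaffected → [n].
/v/ (between /n/ and /a/): no rule targets it → [v].
/a/ (between /v/ and /ɡ/) fails the environment for rule 1, so it stays [a].
/ɡ/ (between /a/ and /m/): no rule targets it → [ɡ].
/m/ (between /ɡ/ and /i/) is unaffected → [m].
/i/ (word-final): rule 1 targets it, but not before a nasal consonant → unchanged [i].

[ˈiɾẽnvaɡmi]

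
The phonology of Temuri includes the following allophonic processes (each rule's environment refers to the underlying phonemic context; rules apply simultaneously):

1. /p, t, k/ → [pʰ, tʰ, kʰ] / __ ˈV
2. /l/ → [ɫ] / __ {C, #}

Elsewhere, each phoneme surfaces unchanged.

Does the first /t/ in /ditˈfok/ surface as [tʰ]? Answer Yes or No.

/t/ (between /i/ and /f/): rule 1 targets it, but not immediately before a stressed vowel → unchanged [t].
The actual realization is [t], not [tʰ].

No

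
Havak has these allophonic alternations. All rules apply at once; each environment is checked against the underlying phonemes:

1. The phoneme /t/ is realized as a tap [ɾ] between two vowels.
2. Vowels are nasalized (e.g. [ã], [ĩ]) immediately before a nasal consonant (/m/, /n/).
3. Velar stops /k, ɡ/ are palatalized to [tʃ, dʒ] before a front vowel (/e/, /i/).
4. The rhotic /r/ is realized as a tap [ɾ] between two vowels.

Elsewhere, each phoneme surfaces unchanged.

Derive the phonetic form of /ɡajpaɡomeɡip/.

/ɡ/ (word-initial) fails the environment for rule 3, so it stays [ɡ].
/a/ (between /ɡ/ and /j/): rule 2 targets it, but not before a nasal consonant → unchanged [a].
/j/ — not in any rule's target class → [j].
/p/ (between /j/ and /a/): no rule targets it → [p].
/a/ (between /p/ and /ɡ/) fails the environment for rule 2, so it stays [a].
/ɡ/ (between /a/ and /o/) is in the target of rule 3 but the environment (before a front vowel) is not met → [ɡ].
/o/ meets the environment for rule 2 (before a nasal consonant) → [õ].
/m/ — not in any rule's target class → [m].
/e/ (between /m/ and /ɡ/) is in the target of rule 2 but the environment (before a nasal consonant) is not met → [e].
/ɡ/ (between /e/ and /i/): before a front vowel, so rule 3 applies → [dʒ].
/i/ (between /ɡ/ and /p/) is in the target of rule 2 but the environment (before a nasal consonant) is not met → [i].
/p/ stays [p].

[ɡajpaɡõmedʒip]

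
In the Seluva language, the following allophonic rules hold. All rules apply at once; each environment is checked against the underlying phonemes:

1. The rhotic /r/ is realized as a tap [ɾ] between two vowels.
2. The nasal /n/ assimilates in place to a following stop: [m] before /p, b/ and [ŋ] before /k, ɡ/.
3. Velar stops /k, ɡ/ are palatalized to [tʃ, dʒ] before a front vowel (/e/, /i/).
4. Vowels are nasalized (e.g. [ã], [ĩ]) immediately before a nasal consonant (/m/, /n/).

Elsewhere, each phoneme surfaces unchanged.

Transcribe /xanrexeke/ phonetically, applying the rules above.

/x/ (word-initial): no rule targets it → [x].
/a/ (between /x/ and /n/) occurs before a nasal consonant → [ã] by rule 4.
/n/ (between /a/ and /r/) fails the environment for rule 2, so it stays [n].
/r/ (between /n/ and /e/) fails the environment for rule 1, so it stays [r].
/e/ (between /r/ and /x/): rule 4 targets it, but not before a nasal consonant → unchanged [e].
/x/ stays [x].
/e/ — between /x/ and /k/; rule 4 does not apply here → [e].
/k/ (between /e/ and /e/): before a front vowel, so rule 3 applies → [tʃ].
/e/ (word-final): rule 4 targets it, but not before a nasal consonant → unchanged [e].

[xãnrexetʃe]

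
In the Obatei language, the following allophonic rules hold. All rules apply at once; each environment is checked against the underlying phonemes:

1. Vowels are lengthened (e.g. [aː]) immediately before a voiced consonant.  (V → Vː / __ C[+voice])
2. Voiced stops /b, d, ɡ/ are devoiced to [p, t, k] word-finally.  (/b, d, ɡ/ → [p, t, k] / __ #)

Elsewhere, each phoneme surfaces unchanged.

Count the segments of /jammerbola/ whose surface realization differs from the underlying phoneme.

Segments that undergo a rule: /a/ → [aː] (rule 1); /e/ → [eː] (rule 1); /o/ → [oː] (rule 1).
All other segments surface unchanged.

3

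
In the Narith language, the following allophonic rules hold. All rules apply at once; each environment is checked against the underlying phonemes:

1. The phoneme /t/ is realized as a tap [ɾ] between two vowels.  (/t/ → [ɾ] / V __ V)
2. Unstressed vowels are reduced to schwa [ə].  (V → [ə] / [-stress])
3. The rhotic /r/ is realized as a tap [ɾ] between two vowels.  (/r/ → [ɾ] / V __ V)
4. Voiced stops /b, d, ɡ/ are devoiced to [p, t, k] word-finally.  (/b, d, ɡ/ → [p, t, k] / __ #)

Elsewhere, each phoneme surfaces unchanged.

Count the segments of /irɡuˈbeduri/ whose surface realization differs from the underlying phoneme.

5

Segments that undergo a rule: /i/ → [ə] (rule 2); /u/ → [ə] (rule 2); /u/ → [ə] (rule 2); /r/ → [ɾ] (rule 3); /i/ → [ə] (rule 2).
All other segments surface unchanged.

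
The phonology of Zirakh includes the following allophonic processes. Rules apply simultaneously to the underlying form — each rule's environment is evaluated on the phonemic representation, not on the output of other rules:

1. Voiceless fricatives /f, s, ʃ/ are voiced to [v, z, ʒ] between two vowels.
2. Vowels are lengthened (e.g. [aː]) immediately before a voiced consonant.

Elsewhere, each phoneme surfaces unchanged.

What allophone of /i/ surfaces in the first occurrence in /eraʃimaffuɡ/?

/i/ — between /ʃ/ and /m/, before a voiced consonant — surfaces as [iː] (rule 2).

[iː]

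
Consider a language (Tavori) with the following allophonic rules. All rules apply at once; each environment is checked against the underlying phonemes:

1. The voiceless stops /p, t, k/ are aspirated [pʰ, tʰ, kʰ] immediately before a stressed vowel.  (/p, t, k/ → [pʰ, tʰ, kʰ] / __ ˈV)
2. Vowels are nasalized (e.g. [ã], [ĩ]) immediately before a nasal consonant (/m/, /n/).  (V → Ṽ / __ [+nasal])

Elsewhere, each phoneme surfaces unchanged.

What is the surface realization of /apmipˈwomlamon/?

[apmipˈwõmlãmõn]

/a/ (word-initial): rule 2 targets it, but not before a nasal consonant → unchanged [a].
/p/ (between /a/ and /m/): rule 1 targets it, but not immediately before a stressed vowel → unchanged [p].
/i/ (between /m/ and /p/) fails the environment for rule 2, so it stays [i].
/p/ (between /i/ and /w/) is in the target of rule 1 but the environment (immediately before a stressed vowel) is not met → [p].
/o/ — between /w/ and /m/, before a nasal consonant — surfaces as [õ] (rule 2).
/a/ (between /l/ and /m/): before a nasal consonant, so rule 2 applies → [ã].
/o/ — between /m/ and /n/, before a nasal consonant — surfaces as [õ] (rule 2).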